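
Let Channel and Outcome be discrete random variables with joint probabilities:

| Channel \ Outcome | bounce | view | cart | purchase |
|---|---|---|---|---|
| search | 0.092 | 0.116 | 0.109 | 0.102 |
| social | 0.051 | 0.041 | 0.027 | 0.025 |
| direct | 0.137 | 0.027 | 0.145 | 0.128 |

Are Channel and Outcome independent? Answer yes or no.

P(Channel=direct) = 0.437 and P(Outcome=view) = 0.184, so their product is 0.08041, but P(Channel=direct, Outcome=view) = 0.027. Since these differ, Channel and Outcome are not independent.

no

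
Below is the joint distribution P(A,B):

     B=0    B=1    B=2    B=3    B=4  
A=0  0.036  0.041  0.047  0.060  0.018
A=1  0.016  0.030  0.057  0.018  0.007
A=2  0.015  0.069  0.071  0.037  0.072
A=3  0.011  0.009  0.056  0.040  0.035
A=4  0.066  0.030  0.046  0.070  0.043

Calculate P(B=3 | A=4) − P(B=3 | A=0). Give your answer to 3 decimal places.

-0.023

P(A=4) = 0.066 + 0.030 + 0.046 + 0.070 + 0.043 = 0.255; P(B=3 | A=4) = 0.070/0.255 = 0.2745.
P(A=0) = 0.036 + 0.041 + 0.047 + 0.060 + 0.018 = 0.202; P(B=3 | A=0) = 0.060/0.202 = 0.2970.
Difference = -0.023.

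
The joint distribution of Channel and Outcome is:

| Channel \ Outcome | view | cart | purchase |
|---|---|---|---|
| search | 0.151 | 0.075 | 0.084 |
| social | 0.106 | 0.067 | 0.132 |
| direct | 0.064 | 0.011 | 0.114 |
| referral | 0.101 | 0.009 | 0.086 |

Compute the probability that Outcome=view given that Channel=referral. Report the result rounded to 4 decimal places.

P(Channel=referral) = 0.101 + 0.009 + 0.086 = 0.196.
P(Outcome=view | Channel=referral) = 0.101/0.196 = 0.5153.

0.5153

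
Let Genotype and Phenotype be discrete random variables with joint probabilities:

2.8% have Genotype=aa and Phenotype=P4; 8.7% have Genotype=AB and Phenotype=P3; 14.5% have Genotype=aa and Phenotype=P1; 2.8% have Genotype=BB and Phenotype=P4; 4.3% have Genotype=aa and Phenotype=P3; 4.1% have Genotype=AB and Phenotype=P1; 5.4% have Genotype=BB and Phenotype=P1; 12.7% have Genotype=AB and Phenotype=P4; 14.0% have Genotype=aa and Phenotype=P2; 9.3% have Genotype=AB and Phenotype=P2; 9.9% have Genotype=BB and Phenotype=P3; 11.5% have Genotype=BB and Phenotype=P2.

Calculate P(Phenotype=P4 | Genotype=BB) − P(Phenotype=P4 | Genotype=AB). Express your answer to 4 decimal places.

P(Genotype=BB) = 0.054 + 0.115 + 0.099 + 0.028 = 0.296; P(Phenotype=P4 | Genotype=BB) = 0.028/0.296 = 0.09459.
P(Genotype=AB) = 0.041 + 0.093 + 0.087 + 0.127 = 0.348; P(Phenotype=P4 | Genotype=AB) = 0.127/0.348 = 0.36494.
Difference = -0.2703.

-0.2703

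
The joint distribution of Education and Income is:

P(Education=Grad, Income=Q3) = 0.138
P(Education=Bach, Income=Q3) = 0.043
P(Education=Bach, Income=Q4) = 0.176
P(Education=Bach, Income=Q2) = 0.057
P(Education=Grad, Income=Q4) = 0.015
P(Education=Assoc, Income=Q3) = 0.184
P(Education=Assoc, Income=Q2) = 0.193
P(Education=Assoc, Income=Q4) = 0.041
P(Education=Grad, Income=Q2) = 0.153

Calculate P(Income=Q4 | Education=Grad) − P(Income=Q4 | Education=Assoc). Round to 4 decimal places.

P(Education=Grad) = 0.153 + 0.138 + 0.015 = 0.306; P(Income=Q4 | Education=Grad) = 0.015/0.306 = 0.04902.
P(Education=Assoc) = 0.193 + 0.184 + 0.041 = 0.418; P(Income=Q4 | Education=Assoc) = 0.041/0.418 = 0.09809.
Difference = -0.0491.

-0.0491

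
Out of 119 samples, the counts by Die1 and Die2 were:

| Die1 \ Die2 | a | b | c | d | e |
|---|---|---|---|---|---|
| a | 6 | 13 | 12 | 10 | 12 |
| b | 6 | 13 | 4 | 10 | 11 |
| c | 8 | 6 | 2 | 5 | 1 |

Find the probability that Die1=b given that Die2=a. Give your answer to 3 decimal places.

0.300

Total with Die2=a: 6 + 6 + 8 = 20.
P(Die1=b | Die2=a) = 6/20 = 0.300.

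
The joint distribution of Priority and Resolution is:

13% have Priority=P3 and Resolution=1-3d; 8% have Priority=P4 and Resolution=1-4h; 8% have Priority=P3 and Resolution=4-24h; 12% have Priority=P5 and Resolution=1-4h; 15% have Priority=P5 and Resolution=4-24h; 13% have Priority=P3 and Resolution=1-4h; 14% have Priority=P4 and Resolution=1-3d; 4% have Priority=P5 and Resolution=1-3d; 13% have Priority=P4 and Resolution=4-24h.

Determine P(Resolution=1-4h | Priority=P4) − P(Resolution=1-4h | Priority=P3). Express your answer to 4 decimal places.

-0.1538

P(Priority=P4) = 0.08 + 0.13 + 0.14 = 0.35; P(Resolution=1-4h | Priority=P4) = 0.08/0.35 = 0.22857.
P(Priority=P3) = 0.13 + 0.08 + 0.13 = 0.34; P(Resolution=1-4h | Priority=P3) = 0.13/0.34 = 0.38235.
Difference = -0.1538.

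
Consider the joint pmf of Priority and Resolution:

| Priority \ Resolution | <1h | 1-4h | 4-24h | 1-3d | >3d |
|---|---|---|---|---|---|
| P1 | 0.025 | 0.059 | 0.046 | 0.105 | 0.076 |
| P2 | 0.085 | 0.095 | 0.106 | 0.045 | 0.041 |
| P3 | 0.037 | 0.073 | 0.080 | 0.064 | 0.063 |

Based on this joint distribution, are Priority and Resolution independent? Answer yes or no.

P(Priority=P1) = 0.311 and P(Resolution=1-3d) = 0.214, so their product is 0.06655, but P(Priority=P1, Resolution=1-3d) = 0.105. Since these differ, Priority and Resolution are not independent.

no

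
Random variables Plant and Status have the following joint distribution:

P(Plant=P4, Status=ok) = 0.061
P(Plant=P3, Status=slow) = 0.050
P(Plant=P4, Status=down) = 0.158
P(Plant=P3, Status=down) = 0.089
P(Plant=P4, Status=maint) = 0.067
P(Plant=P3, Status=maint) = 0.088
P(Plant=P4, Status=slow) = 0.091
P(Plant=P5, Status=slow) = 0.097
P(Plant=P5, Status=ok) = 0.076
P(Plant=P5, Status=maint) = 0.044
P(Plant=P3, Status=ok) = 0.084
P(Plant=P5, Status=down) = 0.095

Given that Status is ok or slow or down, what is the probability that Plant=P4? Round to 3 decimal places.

0.387

P(Status=ok) = 0.084 + 0.061 + 0.076 = 0.221.
P(Status=slow) = 0.050 + 0.091 + 0.097 = 0.238.
P(Status=down) = 0.089 + 0.158 + 0.095 = 0.342.
P(Status ∈ {ok, slow, down}) = 0.221 + 0.238 + 0.342 = 0.801; P(Plant=P4, Status ∈ {ok, slow, down}) = 0.061 + 0.091 + 0.158 = 0.310.
P(Plant=P4 | Status ∈ {ok, slow, down}) = 0.310/0.801 = 0.387.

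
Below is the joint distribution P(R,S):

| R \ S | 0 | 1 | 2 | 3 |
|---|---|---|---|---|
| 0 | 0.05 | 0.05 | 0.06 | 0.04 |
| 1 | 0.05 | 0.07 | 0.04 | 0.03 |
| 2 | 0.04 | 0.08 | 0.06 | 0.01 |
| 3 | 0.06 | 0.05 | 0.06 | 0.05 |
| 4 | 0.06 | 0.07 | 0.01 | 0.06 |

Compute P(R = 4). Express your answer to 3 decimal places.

P(R=4) = 0.06 + 0.07 + 0.01 + 0.06 = 0.20.

0.200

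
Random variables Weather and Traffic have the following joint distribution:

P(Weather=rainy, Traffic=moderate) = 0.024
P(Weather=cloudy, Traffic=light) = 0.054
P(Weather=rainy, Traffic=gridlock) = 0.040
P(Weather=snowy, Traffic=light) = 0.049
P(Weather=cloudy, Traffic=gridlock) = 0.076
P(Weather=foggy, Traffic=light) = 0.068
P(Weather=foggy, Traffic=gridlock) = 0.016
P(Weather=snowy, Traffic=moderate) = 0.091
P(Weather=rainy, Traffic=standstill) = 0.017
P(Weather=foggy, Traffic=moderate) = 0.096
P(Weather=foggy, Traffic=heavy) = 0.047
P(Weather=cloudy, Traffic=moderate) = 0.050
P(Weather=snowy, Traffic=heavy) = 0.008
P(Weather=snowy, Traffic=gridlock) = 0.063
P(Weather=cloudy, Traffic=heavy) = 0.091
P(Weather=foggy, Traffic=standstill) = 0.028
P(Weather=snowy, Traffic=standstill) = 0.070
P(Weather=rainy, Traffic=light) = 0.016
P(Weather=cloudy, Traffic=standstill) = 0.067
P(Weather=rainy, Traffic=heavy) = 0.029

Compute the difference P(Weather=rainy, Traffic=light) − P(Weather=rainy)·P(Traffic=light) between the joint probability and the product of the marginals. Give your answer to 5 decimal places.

-0.00756

P(Weather=rainy) = 0.016 + 0.024 + 0.029 + 0.040 + 0.017 = 0.126.
P(Traffic=light) = 0.054 + 0.016 + 0.049 + 0.068 = 0.187.
P(Weather=rainy, Traffic=light) − P(Weather=rainy)P(Traffic=light) = 0.016 − 0.126×0.187 = -0.00756.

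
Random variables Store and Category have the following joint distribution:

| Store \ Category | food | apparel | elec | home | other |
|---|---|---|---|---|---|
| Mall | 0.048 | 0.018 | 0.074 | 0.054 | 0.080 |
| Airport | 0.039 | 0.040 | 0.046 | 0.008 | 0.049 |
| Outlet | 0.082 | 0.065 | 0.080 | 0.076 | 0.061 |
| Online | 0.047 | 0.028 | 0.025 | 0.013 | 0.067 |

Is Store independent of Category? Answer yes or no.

no

P(Store=Outlet) = 0.364 and P(Category=other) = 0.257, so their product is 0.09355, but P(Store=Outlet, Category=other) = 0.061. Since these differ, Store and Category are not independent.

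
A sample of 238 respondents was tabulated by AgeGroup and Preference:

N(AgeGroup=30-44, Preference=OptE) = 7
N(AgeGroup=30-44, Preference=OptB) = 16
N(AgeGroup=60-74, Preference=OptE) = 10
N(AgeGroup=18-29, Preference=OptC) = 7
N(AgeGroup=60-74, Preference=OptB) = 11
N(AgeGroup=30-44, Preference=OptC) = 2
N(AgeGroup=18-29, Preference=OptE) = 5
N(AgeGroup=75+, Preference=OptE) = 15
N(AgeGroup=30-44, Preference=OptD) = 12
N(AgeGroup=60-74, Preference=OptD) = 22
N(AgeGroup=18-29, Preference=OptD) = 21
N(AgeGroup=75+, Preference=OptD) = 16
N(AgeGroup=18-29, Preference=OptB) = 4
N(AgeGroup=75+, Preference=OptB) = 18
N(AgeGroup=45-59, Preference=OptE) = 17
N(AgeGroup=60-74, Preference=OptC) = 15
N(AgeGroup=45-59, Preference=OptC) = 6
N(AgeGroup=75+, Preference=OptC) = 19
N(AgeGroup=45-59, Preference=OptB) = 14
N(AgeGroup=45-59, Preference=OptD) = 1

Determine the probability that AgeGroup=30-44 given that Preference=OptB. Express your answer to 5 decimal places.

Total with Preference=OptB: 4 + 16 + 14 + 11 + 18 = 63.
P(AgeGroup=30-44 | Preference=OptB) = 16/63 = 0.25397.

0.25397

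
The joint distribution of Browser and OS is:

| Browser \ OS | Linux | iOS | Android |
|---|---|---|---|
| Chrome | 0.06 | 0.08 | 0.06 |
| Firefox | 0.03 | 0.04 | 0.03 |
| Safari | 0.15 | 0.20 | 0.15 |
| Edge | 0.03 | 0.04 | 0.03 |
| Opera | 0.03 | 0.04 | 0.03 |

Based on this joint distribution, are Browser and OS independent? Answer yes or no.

Every cell satisfies P(Browser,OS) = P(Browser)·P(OS). For instance P(Browser=Firefox) = 0.10, P(OS=iOS) = 0.40, and 0.10×0.40 = 0.04 matches the joint entry. So Browser and OS are independent.

yes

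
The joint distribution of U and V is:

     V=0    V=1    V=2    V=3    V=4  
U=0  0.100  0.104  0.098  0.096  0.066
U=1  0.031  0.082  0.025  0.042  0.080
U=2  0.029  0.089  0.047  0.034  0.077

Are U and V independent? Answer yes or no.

no

P(U=0) = 0.464 and P(V=4) = 0.223, so their product is 0.10347, but P(U=0, V=4) = 0.066. Since these differ, U and V are not independent.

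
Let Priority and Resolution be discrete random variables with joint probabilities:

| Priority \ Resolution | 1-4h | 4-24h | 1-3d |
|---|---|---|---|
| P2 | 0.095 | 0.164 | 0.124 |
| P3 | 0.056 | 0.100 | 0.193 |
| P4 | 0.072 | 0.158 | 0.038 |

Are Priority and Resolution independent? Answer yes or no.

no

P(Priority=P3) = 0.349 and P(Resolution=1-3d) = 0.355, so their product is 0.12390, but P(Priority=P3, Resolution=1-3d) = 0.193. Since these differ, Priority and Resolution are not independent.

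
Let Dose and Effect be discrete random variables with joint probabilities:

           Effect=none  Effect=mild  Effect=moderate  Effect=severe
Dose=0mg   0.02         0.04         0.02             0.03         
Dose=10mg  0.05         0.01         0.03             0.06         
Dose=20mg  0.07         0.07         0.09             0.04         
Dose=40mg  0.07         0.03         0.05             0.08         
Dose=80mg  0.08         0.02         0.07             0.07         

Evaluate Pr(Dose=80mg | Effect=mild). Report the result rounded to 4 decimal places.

P(Effect=mild) = 0.04 + 0.01 + 0.07 + 0.03 + 0.02 = 0.17.
P(Dose=80mg | Effect=mild) = 0.02/0.17 = 0.1176.

0.1176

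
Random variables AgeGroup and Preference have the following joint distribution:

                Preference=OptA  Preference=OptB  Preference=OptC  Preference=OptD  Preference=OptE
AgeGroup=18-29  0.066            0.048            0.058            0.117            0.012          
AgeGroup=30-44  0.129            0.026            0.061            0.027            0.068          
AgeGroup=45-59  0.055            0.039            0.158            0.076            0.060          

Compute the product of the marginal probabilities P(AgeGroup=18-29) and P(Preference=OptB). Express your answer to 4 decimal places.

P(AgeGroup=18-29) = 0.066 + 0.048 + 0.058 + 0.117 + 0.012 = 0.301.
P(Preference=OptB) = 0.048 + 0.026 + 0.039 = 0.113.
Product: 0.301 × 0.113 = 0.0340.

0.0340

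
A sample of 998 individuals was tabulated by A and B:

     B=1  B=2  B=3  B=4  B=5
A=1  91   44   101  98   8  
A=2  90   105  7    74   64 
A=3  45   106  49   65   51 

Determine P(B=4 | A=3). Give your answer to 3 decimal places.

0.206

Total with A=3: 45 + 106 + 49 + 65 + 51 = 316.
P(B=4 | A=3) = 65/316 = 0.206.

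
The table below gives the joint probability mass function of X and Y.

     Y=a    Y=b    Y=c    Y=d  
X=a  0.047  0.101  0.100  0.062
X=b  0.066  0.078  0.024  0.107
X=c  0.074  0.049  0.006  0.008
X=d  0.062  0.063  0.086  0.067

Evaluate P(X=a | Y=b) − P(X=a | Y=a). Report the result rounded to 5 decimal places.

0.15832

P(Y=b) = 0.101 + 0.078 + 0.049 + 0.063 = 0.291; P(X=a | Y=b) = 0.101/0.291 = 0.347079.
P(Y=a) = 0.047 + 0.066 + 0.074 + 0.062 = 0.249; P(X=a | Y=a) = 0.047/0.249 = 0.188755.
Difference = 0.15832.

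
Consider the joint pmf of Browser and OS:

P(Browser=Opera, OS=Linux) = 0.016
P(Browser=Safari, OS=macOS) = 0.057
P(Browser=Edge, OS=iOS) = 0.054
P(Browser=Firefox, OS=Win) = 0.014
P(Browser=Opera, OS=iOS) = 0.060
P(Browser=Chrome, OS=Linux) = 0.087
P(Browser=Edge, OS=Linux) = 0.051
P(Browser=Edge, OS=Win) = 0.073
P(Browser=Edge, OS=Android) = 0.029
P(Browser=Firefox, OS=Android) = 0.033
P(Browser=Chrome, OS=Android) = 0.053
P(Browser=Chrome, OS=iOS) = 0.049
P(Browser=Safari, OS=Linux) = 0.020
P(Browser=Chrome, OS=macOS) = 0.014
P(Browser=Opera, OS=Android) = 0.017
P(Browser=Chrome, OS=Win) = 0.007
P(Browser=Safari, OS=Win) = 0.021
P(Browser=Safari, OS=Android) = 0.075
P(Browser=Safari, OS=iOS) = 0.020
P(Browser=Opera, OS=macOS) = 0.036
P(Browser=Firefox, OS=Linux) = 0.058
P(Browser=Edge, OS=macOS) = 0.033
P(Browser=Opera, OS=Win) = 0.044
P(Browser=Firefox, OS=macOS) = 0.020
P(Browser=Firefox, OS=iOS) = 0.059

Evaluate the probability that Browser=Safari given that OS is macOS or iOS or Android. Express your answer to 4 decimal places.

0.2496

P(OS=macOS) = 0.014 + 0.020 + 0.057 + 0.033 + 0.036 = 0.160.
P(OS=iOS) = 0.049 + 0.059 + 0.020 + 0.054 + 0.060 = 0.242.
P(OS=Android) = 0.053 + 0.033 + 0.075 + 0.029 + 0.017 = 0.207.
P(OS ∈ {macOS, iOS, Android}) = 0.160 + 0.242 + 0.207 = 0.609; P(Browser=Safari, OS ∈ {macOS, iOS, Android}) = 0.057 + 0.020 + 0.075 = 0.152.
P(Browser=Safari | OS ∈ {macOS, iOS, Android}) = 0.152/0.609 = 0.2496.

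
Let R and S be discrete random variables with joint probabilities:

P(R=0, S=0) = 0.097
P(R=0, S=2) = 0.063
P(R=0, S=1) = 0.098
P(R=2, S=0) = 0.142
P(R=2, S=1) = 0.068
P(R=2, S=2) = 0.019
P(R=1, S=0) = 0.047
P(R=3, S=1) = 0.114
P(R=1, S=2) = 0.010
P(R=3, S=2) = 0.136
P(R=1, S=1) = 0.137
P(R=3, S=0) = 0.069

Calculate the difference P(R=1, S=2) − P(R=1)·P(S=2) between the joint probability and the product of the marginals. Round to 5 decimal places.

P(R=1) = 0.047 + 0.137 + 0.010 = 0.194.
P(S=2) = 0.063 + 0.010 + 0.019 + 0.136 = 0.228.
P(R=1, S=2) − P(R=1)P(S=2) = 0.010 − 0.194×0.228 = -0.03423.

-0.03423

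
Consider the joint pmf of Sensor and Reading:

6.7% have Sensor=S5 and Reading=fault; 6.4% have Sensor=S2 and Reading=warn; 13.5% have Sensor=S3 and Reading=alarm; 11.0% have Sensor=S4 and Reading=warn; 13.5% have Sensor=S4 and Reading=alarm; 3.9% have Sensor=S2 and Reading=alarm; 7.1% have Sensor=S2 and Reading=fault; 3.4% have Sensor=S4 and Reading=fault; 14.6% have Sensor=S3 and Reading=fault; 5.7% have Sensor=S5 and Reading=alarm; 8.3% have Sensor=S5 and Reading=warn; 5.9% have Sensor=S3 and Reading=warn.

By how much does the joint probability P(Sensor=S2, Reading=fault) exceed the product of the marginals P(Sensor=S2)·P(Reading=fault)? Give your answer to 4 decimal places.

P(Sensor=S2) = 0.064 + 0.039 + 0.071 = 0.174.
P(Reading=fault) = 0.071 + 0.146 + 0.034 + 0.067 = 0.318.
P(Sensor=S2, Reading=fault) − P(Sensor=S2)P(Reading=fault) = 0.071 − 0.174×0.318 = 0.0157.

0.0157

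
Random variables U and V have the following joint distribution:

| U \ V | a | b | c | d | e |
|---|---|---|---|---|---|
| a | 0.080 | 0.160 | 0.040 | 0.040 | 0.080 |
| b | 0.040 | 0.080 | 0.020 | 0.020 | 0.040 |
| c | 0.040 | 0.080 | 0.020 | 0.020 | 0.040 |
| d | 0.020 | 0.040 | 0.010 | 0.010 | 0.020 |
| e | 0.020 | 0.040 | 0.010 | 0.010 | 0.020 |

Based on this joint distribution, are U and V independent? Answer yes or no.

Every cell satisfies P(U,V) = P(U)·P(V). For instance P(U=d) = 0.100, P(V=b) = 0.400, and 0.100×0.400 = 0.040 matches the joint entry. So U and V are independent.

yes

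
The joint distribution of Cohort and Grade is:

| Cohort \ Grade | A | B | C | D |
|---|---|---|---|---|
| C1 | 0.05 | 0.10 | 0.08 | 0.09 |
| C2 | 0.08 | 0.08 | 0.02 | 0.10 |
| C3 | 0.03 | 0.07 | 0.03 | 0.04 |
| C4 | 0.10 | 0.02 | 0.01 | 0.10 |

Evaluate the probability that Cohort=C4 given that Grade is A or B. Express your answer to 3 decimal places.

0.226

P(Grade=A) = 0.05 + 0.08 + 0.03 + 0.10 = 0.26.
P(Grade=B) = 0.10 + 0.08 + 0.07 + 0.02 = 0.27.
P(Grade ∈ {A, B}) = 0.26 + 0.27 = 0.53; P(Cohort=C4, Grade ∈ {A, B}) = 0.10 + 0.02 = 0.12.
P(Cohort=C4 | Grade ∈ {A, B}) = 0.12/0.53 = 0.226.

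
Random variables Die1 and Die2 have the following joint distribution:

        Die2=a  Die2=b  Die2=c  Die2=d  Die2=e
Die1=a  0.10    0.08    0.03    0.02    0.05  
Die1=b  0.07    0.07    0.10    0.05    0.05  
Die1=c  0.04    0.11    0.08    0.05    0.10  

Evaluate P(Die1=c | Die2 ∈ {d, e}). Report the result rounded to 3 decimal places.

0.469

P(Die2=d) = 0.02 + 0.05 + 0.05 = 0.12.
P(Die2=e) = 0.05 + 0.05 + 0.10 = 0.20.
P(Die2 ∈ {d, e}) = 0.12 + 0.20 = 0.32; P(Die1=c, Die2 ∈ {d, e}) = 0.05 + 0.10 = 0.15.
P(Die1=c | Die2 ∈ {d, e}) = 0.15/0.32 = 0.469.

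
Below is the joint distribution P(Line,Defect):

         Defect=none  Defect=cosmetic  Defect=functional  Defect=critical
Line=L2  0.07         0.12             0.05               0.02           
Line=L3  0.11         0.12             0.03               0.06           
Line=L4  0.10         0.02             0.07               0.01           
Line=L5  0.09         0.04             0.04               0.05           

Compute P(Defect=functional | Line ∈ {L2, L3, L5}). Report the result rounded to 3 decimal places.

P(Line=L2) = 0.07 + 0.12 + 0.05 + 0.02 = 0.26.
P(Line=L3) = 0.11 + 0.12 + 0.03 + 0.06 = 0.32.
P(Line=L5) = 0.09 + 0.04 + 0.04 + 0.05 = 0.22.
P(Line ∈ {L2, L3, L5}) = 0.26 + 0.32 + 0.22 = 0.80; P(Defect=functional, Line ∈ {L2, L3, L5}) = 0.05 + 0.03 + 0.04 = 0.12.
P(Defect=functional | Line ∈ {L2, L3, L5}) = 0.12/0.80 = 0.150.

0.150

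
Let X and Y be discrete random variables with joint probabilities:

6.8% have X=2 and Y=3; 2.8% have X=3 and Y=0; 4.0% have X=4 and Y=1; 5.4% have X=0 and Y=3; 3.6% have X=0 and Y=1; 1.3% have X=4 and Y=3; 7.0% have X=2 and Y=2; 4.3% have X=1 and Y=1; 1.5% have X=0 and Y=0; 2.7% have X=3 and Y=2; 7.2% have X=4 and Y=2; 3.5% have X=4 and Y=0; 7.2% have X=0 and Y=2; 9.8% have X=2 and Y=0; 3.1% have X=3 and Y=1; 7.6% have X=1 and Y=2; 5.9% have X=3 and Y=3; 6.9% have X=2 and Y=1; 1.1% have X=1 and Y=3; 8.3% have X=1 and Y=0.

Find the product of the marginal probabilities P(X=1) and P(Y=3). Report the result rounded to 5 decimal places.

0.04367

P(X=1) = 0.083 + 0.043 + 0.076 + 0.011 = 0.213.
P(Y=3) = 0.054 + 0.011 + 0.068 + 0.059 + 0.013 = 0.205.
Product: 0.213 × 0.205 = 0.04367.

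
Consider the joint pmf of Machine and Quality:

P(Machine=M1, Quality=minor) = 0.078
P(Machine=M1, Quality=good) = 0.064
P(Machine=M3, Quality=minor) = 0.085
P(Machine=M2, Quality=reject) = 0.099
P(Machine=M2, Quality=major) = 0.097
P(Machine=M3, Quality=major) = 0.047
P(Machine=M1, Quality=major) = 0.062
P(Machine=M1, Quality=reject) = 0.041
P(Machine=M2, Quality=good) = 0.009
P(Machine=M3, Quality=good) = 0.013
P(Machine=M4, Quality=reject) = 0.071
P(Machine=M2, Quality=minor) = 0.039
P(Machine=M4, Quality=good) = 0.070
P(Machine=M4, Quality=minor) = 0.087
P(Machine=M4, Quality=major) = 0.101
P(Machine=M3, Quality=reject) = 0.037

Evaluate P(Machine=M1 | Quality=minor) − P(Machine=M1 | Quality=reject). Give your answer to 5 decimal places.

0.10457

P(Quality=minor) = 0.078 + 0.039 + 0.085 + 0.087 = 0.289; P(Machine=M1 | Quality=minor) = 0.078/0.289 = 0.269896.
P(Quality=reject) = 0.041 + 0.099 + 0.037 + 0.071 = 0.248; P(Machine=M1 | Quality=reject) = 0.041/0.248 = 0.165323.
Difference = 0.10457.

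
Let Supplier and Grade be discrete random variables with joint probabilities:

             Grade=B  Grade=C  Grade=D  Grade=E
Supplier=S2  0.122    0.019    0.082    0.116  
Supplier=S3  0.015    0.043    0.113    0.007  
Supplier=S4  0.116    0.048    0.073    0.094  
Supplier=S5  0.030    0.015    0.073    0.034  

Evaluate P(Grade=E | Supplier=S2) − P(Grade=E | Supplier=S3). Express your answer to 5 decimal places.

P(Supplier=S2) = 0.122 + 0.019 + 0.082 + 0.116 = 0.339; P(Grade=E | Supplier=S2) = 0.116/0.339 = 0.342183.
P(Supplier=S3) = 0.015 + 0.043 + 0.113 + 0.007 = 0.178; P(Grade=E | Supplier=S3) = 0.007/0.178 = 0.039326.
Difference = 0.30286.

0.30286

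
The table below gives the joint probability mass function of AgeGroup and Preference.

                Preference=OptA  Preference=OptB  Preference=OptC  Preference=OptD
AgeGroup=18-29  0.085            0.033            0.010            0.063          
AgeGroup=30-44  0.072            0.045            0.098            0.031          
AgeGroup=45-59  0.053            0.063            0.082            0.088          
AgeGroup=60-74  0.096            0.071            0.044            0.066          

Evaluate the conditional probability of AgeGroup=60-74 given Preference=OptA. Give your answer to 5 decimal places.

P(Preference=OptA) = 0.085 + 0.072 + 0.053 + 0.096 = 0.306.
P(AgeGroup=60-74 | Preference=OptA) = 0.096/0.306 = 0.31373.

0.31373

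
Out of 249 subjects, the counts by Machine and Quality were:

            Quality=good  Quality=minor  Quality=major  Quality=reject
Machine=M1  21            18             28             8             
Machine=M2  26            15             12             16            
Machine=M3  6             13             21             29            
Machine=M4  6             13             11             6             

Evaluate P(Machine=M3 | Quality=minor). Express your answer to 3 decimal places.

Total with Quality=minor: 18 + 15 + 13 + 13 = 59.
P(Machine=M3 | Quality=minor) = 13/59 = 0.220.

0.220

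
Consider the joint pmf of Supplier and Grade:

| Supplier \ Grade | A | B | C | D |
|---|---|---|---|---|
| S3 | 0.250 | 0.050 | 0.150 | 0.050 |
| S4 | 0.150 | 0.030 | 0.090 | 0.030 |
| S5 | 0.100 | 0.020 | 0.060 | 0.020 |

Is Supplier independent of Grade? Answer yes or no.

yes

Every cell satisfies P(Supplier,Grade) = P(Supplier)·P(Grade). For instance P(Supplier=S3) = 0.500, P(Grade=D) = 0.100, and 0.500×0.100 = 0.050 matches the joint entry. So Supplier and Grade are independent.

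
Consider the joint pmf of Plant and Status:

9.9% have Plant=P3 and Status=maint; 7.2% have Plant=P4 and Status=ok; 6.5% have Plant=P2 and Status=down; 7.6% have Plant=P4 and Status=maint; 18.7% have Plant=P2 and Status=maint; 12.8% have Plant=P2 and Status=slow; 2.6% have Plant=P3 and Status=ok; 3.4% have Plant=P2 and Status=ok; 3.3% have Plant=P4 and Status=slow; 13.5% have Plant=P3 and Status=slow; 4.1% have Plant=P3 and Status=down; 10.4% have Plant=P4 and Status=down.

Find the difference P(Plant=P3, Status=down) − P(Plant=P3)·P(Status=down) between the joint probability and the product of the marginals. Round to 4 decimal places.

-0.0222

P(Plant=P3) = 0.026 + 0.135 + 0.041 + 0.099 = 0.301.
P(Status=down) = 0.065 + 0.041 + 0.104 = 0.210.
P(Plant=P3, Status=down) − P(Plant=P3)P(Status=down) = 0.041 − 0.301×0.210 = -0.0222.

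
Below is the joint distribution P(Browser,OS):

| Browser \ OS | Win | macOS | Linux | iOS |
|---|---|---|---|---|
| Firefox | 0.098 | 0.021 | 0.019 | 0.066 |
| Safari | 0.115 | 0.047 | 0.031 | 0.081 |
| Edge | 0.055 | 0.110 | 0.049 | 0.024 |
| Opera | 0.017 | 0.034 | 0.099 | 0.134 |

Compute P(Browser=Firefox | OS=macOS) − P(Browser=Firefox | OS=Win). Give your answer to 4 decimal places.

P(OS=macOS) = 0.021 + 0.047 + 0.110 + 0.034 = 0.212; P(Browser=Firefox | OS=macOS) = 0.021/0.212 = 0.09906.
P(OS=Win) = 0.098 + 0.115 + 0.055 + 0.017 = 0.285; P(Browser=Firefox | OS=Win) = 0.098/0.285 = 0.34386.
Difference = -0.2448.

-0.2448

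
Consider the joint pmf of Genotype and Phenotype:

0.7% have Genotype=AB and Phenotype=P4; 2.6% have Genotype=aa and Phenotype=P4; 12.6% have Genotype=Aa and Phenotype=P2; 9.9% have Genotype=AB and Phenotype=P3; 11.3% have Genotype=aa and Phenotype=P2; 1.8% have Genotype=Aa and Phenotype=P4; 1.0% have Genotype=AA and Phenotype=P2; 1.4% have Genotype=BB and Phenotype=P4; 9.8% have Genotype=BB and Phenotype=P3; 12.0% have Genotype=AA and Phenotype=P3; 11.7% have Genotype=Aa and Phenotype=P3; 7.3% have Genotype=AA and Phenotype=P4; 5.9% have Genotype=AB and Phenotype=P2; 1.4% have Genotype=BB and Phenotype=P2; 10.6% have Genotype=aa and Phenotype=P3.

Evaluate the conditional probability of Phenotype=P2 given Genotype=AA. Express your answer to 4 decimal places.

0.0493

P(Genotype=AA) = 0.010 + 0.120 + 0.073 = 0.203.
P(Phenotype=P2 | Genotype=AA) = 0.010/0.203 = 0.0493.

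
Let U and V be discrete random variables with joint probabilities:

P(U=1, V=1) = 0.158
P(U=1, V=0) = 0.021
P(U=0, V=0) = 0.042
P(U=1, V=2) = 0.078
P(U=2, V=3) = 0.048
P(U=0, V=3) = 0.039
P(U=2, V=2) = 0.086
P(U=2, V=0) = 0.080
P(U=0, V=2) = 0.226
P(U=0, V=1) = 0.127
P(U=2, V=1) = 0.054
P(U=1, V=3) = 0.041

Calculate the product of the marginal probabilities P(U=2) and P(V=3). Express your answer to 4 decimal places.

P(U=2) = 0.080 + 0.054 + 0.086 + 0.048 = 0.268.
P(V=3) = 0.039 + 0.041 + 0.048 = 0.128.
Product: 0.268 × 0.128 = 0.0343.

0.0343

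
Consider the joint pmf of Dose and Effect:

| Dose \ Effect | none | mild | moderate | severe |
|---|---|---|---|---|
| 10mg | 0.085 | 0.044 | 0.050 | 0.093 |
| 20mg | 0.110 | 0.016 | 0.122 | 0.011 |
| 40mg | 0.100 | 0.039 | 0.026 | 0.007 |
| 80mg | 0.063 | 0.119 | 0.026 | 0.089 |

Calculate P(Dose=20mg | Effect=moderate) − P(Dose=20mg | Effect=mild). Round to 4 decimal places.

0.4712

P(Effect=moderate) = 0.050 + 0.122 + 0.026 + 0.026 = 0.224; P(Dose=20mg | Effect=moderate) = 0.122/0.224 = 0.54464.
P(Effect=mild) = 0.044 + 0.016 + 0.039 + 0.119 = 0.218; P(Dose=20mg | Effect=mild) = 0.016/0.218 = 0.07339.
Difference = 0.4712.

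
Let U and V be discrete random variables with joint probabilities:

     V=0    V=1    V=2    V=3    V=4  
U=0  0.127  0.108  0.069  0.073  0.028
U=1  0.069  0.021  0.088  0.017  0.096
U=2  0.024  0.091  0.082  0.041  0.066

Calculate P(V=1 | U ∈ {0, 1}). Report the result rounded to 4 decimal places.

0.1853

P(U=0) = 0.127 + 0.108 + 0.069 + 0.073 + 0.028 = 0.405.
P(U=1) = 0.069 + 0.021 + 0.088 + 0.017 + 0.096 = 0.291.
P(U ∈ {0, 1}) = 0.405 + 0.291 = 0.696; P(V=1, U ∈ {0, 1}) = 0.108 + 0.021 = 0.129.
P(V=1 | U ∈ {0, 1}) = 0.129/0.696 = 0.1853.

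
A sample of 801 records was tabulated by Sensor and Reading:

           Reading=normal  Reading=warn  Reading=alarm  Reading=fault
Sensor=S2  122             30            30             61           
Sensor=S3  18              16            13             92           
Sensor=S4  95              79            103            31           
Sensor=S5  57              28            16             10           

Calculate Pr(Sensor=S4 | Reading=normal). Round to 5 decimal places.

0.32534

Total with Reading=normal: 122 + 18 + 95 + 57 = 292.
P(Sensor=S4 | Reading=normal) = 95/292 = 0.32534.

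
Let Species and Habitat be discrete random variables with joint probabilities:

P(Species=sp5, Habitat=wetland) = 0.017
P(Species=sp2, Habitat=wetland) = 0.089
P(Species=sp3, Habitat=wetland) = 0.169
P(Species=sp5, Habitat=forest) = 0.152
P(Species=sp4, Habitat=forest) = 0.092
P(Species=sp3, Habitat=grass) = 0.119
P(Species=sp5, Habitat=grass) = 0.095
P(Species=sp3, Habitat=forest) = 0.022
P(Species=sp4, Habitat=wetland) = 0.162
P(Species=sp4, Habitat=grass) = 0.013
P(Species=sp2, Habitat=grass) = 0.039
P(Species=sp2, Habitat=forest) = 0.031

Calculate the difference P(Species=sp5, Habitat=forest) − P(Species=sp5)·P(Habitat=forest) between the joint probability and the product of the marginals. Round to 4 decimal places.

P(Species=sp5) = 0.152 + 0.095 + 0.017 = 0.264.
P(Habitat=forest) = 0.031 + 0.022 + 0.092 + 0.152 = 0.297.
P(Species=sp5, Habitat=forest) − P(Species=sp5)P(Habitat=forest) = 0.152 − 0.264×0.297 = 0.0736.

0.0736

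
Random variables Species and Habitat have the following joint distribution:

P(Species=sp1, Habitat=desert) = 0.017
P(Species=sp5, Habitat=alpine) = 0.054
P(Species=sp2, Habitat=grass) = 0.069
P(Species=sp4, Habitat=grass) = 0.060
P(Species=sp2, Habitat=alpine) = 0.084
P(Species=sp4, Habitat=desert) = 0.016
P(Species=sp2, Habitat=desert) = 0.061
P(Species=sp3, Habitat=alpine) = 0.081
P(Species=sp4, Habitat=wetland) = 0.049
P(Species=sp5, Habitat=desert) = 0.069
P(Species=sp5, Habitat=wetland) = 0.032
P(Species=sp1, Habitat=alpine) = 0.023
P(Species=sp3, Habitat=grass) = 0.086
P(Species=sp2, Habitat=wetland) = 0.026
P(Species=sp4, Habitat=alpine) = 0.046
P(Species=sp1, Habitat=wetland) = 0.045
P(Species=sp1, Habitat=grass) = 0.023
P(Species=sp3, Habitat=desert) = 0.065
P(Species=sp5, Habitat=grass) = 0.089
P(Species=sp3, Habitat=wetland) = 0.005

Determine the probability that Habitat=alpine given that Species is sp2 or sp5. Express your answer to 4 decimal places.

P(Species=sp2) = 0.069 + 0.026 + 0.061 + 0.084 = 0.240.
P(Species=sp5) = 0.089 + 0.032 + 0.069 + 0.054 = 0.244.
P(Species ∈ {sp2, sp5}) = 0.240 + 0.244 = 0.484; P(Habitat=alpine, Species ∈ {sp2, sp5}) = 0.084 + 0.054 = 0.138.
P(Habitat=alpine | Species ∈ {sp2, sp5}) = 0.138/0.484 = 0.2851.

0.2851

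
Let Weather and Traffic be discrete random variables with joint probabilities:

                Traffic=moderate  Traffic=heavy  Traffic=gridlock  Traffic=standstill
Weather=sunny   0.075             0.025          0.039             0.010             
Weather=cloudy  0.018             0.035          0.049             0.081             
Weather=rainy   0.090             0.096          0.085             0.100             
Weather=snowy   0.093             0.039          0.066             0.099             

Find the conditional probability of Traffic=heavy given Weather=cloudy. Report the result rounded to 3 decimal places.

P(Weather=cloudy) = 0.018 + 0.035 + 0.049 + 0.081 = 0.183.
P(Traffic=heavy | Weather=cloudy) = 0.035/0.183 = 0.191.

0.191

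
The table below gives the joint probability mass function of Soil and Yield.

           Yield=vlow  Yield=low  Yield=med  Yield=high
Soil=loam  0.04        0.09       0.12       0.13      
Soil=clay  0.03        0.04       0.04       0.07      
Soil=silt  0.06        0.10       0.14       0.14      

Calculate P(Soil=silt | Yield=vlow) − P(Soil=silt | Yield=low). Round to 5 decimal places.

0.02676

P(Yield=vlow) = 0.04 + 0.03 + 0.06 = 0.13; P(Soil=silt | Yield=vlow) = 0.06/0.13 = 0.461538.
P(Yield=low) = 0.09 + 0.04 + 0.10 = 0.23; P(Soil=silt | Yield=low) = 0.10/0.23 = 0.434783.
Difference = 0.02676.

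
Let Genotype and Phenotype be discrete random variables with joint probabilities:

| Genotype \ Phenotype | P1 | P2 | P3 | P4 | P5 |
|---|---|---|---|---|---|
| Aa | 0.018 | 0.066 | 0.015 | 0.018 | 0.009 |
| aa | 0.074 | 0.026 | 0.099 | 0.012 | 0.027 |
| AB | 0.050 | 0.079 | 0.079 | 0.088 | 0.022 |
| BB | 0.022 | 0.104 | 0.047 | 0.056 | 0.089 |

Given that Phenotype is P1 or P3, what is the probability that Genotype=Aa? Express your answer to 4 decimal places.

P(Phenotype=P1) = 0.018 + 0.074 + 0.050 + 0.022 = 0.164.
P(Phenotype=P3) = 0.015 + 0.099 + 0.079 + 0.047 = 0.240.
P(Phenotype ∈ {P1, P3}) = 0.164 + 0.240 = 0.404; P(Genotype=Aa, Phenotype ∈ {P1, P3}) = 0.018 + 0.015 = 0.033.
P(Genotype=Aa | Phenotype ∈ {P1, P3}) = 0.033/0.404 = 0.0817.

0.0817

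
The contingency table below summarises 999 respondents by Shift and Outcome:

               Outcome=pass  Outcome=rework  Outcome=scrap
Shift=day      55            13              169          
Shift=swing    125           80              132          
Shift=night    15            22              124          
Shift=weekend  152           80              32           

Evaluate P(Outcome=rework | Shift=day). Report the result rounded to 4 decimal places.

Total with Shift=day: 55 + 13 + 169 = 237.
P(Outcome=rework | Shift=day) = 13/237 = 0.0549.

0.0549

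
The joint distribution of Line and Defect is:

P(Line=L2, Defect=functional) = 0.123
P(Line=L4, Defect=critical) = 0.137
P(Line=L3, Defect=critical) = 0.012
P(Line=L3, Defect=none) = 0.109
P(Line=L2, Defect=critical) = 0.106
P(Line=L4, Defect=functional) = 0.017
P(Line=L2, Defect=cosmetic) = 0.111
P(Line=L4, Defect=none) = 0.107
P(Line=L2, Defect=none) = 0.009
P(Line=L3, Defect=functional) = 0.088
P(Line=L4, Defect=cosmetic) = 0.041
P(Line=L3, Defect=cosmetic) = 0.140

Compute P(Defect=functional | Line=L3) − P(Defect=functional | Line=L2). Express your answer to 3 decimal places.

P(Line=L3) = 0.109 + 0.140 + 0.088 + 0.012 = 0.349; P(Defect=functional | Line=L3) = 0.088/0.349 = 0.2521.
P(Line=L2) = 0.009 + 0.111 + 0.123 + 0.106 = 0.349; P(Defect=functional | Line=L2) = 0.123/0.349 = 0.3524.
Difference = -0.100.

-0.100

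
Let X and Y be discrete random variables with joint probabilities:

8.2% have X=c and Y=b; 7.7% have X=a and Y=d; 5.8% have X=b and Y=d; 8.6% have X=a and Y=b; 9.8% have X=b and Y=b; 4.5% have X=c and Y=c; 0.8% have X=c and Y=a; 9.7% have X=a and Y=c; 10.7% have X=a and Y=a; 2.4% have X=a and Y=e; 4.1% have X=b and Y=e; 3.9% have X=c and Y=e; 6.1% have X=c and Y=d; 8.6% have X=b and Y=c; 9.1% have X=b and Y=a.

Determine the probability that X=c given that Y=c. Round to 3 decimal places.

P(Y=c) = 0.097 + 0.086 + 0.045 = 0.228.
P(X=c | Y=c) = 0.045/0.228 = 0.197.

0.197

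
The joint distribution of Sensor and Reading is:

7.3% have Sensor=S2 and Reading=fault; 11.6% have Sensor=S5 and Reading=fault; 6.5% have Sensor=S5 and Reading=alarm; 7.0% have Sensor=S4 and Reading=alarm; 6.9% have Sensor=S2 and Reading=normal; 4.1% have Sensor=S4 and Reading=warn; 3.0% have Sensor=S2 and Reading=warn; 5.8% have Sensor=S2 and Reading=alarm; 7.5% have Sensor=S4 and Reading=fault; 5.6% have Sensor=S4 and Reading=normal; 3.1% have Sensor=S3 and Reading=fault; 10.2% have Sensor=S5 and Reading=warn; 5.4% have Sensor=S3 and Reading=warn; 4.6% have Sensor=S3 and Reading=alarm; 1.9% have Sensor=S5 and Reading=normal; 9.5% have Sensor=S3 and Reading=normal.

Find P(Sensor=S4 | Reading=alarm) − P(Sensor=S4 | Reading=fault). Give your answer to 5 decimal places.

P(Reading=alarm) = 0.058 + 0.046 + 0.070 + 0.065 = 0.239; P(Sensor=S4 | Reading=alarm) = 0.070/0.239 = 0.292887.
P(Reading=fault) = 0.073 + 0.031 + 0.075 + 0.116 = 0.295; P(Sensor=S4 | Reading=fault) = 0.075/0.295 = 0.254237.
Difference = 0.03865.

0.03865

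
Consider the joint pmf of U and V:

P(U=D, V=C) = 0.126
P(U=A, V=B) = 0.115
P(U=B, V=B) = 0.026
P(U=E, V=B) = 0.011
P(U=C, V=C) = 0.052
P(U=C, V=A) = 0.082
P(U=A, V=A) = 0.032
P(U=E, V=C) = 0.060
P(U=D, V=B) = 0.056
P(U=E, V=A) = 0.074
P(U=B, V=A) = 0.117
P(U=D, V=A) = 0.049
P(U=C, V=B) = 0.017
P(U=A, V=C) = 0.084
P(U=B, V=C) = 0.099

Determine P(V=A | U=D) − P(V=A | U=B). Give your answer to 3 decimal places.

-0.271

P(U=D) = 0.049 + 0.056 + 0.126 = 0.231; P(V=A | U=D) = 0.049/0.231 = 0.2121.
P(U=B) = 0.117 + 0.026 + 0.099 = 0.242; P(V=A | U=B) = 0.117/0.242 = 0.4835.
Difference = -0.271.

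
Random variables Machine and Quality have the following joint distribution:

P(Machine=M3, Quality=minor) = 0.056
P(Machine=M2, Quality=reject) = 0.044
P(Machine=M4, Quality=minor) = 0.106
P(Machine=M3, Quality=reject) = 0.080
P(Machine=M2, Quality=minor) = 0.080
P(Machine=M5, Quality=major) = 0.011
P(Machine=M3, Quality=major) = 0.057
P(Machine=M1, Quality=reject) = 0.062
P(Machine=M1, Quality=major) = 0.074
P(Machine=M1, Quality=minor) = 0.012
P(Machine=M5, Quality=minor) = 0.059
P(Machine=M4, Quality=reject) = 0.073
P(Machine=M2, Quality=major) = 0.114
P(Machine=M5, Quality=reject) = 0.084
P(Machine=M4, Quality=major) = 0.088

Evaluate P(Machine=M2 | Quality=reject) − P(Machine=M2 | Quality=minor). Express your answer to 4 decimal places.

-0.1273

P(Quality=reject) = 0.062 + 0.044 + 0.080 + 0.073 + 0.084 = 0.343; P(Machine=M2 | Quality=reject) = 0.044/0.343 = 0.12828.
P(Quality=minor) = 0.012 + 0.080 + 0.056 + 0.106 + 0.059 = 0.313; P(Machine=M2 | Quality=minor) = 0.080/0.313 = 0.25559.
Difference = -0.1273.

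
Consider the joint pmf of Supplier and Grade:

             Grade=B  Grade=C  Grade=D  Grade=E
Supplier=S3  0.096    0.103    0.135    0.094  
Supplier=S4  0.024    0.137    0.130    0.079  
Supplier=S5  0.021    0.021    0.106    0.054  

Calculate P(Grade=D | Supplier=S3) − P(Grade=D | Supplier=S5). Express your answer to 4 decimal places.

P(Supplier=S3) = 0.096 + 0.103 + 0.135 + 0.094 = 0.428; P(Grade=D | Supplier=S3) = 0.135/0.428 = 0.31542.
P(Supplier=S5) = 0.021 + 0.021 + 0.106 + 0.054 = 0.202; P(Grade=D | Supplier=S5) = 0.106/0.202 = 0.52475.
Difference = -0.2093.

-0.2093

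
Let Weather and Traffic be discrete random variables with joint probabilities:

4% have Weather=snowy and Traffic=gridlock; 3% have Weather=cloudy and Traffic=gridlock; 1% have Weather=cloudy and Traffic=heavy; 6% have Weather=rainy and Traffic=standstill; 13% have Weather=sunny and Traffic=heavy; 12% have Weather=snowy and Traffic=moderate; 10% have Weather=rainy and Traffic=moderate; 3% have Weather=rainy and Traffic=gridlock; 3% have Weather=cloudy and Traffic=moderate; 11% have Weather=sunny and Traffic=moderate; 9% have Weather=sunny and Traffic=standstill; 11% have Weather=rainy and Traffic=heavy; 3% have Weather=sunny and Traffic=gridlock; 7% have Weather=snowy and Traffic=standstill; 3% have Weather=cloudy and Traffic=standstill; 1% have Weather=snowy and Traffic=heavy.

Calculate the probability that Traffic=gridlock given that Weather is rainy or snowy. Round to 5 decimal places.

0.12963

P(Weather=rainy) = 0.10 + 0.11 + 0.03 + 0.06 = 0.30.
P(Weather=snowy) = 0.12 + 0.01 + 0.04 + 0.07 = 0.24.
P(Weather ∈ {rainy, snowy}) = 0.30 + 0.24 = 0.54; P(Traffic=gridlock, Weather ∈ {rainy, snowy}) = 0.03 + 0.04 = 0.07.
P(Traffic=gridlock | Weather ∈ {rainy, snowy}) = 0.07/0.54 = 0.12963.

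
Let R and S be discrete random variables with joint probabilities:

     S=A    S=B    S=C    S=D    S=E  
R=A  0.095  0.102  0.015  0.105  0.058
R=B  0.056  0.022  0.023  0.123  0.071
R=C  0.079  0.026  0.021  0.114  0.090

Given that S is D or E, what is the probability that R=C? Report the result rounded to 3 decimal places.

0.364

P(S=D) = 0.105 + 0.123 + 0.114 = 0.342.
P(S=E) = 0.058 + 0.071 + 0.090 = 0.219.
P(S ∈ {D, E}) = 0.342 + 0.219 = 0.561; P(R=C, S ∈ {D, E}) = 0.114 + 0.090 = 0.204.
P(R=C | S ∈ {D, E}) = 0.204/0.561 = 0.364.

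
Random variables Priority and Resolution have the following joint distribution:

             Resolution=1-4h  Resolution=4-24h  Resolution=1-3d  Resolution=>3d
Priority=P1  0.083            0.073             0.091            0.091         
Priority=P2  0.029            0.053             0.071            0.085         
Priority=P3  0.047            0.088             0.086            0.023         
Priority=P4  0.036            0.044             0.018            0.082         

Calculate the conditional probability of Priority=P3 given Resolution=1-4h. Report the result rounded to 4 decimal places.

0.2410

P(Resolution=1-4h) = 0.083 + 0.029 + 0.047 + 0.036 = 0.195.
P(Priority=P3 | Resolution=1-4h) = 0.047/0.195 = 0.2410.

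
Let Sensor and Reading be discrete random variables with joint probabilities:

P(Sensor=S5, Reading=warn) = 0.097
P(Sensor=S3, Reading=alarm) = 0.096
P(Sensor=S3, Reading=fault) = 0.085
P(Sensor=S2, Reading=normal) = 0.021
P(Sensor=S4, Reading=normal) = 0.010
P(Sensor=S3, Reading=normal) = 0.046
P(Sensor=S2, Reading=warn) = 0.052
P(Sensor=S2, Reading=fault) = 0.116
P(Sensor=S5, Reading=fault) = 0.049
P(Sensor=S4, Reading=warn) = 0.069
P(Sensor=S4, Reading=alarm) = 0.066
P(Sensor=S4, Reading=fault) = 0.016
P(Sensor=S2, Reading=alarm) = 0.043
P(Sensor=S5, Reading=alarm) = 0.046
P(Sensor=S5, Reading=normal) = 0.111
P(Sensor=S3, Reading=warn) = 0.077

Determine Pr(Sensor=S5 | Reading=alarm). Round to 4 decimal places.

P(Reading=alarm) = 0.043 + 0.096 + 0.066 + 0.046 = 0.251.
P(Sensor=S5 | Reading=alarm) = 0.046/0.251 = 0.1833.

0.1833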